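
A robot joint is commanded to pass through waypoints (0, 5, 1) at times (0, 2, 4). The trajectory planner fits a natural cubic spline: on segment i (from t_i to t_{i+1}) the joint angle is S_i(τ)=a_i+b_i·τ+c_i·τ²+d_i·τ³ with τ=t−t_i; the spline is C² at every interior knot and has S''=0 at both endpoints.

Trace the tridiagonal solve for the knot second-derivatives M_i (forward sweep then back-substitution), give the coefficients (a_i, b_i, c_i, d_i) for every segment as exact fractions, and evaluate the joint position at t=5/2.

  seg 0: a=0 b=29/8 c=0 d=-9/32
  seg 1: a=5 b=1/4 c=-27/16 d=9/32
S(5/2) = 1213/256

Δ: Δ0=5/2, Δ1=-2
row 1: diag=8, rhs=-27; c'=1/4, d'=-27/8
back: M1=-27/8
M: M0=0, M1=-27/8, M2=0
seg 0: a=0, c=M0/2=0, d=(M1−M0)/(6·2)=-9/32, b=Δ0−h0·(2M0+M1)/6=29/8
seg 1: a=5, c=M1/2=-27/16, d=(M2−M1)/(6·2)=9/32, b=Δ1−h1·(2M1+M2)/6=1/4
t_q=5/2 → seg 1, τ=1/2; S=5+1/4·τ+-27/16·τ²+9/32·τ³=1213/256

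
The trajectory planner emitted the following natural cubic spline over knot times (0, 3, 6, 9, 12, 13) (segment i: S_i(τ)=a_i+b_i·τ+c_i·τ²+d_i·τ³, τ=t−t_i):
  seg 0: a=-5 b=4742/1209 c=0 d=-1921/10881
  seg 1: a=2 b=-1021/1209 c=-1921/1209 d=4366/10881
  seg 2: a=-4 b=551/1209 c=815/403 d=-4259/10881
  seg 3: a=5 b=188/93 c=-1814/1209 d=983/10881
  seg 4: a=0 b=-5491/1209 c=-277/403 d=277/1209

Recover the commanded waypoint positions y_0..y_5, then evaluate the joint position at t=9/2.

y_0 = S_0(0) = a_0 = -5
y_1 = S_1(0) = a_1 = 2
y_2 = S_2(0) = a_2 = -4
y_3 = S_3(0) = a_3 = 5
y_4 = S_4(0) = a_4 = 0
y_5 = S_4(1) = -5
t_q=9/2 is in segment 1 (τ=3/2); S_1(τ)=-1199/806

y_0=-5 y_1=2 y_2=-4 y_3=5 y_4=0 y_5=-5
S(9/2) = -1199/806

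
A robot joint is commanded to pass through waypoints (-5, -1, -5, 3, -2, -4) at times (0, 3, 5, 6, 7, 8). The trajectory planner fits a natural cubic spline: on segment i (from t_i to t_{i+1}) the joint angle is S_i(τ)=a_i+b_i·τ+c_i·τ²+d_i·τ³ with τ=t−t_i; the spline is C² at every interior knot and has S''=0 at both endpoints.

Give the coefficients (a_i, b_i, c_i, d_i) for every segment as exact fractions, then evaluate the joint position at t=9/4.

  seg 0: a=-5 b=947/240 c=0 d=-209/720
  seg 1: a=-1 b=-467/120 c=-209/80 d=427/240
  seg 2: a=-5 b=841/120 c=129/16 d=-1697/240
  seg 3: a=3 b=461/240 c=-263/20 d=299/48
  seg 4: a=-2 b=-683/120 c=443/80 d=-443/240
S(9/4) = 2927/5120

Δ: Δ0=4/3, Δ1=-2, Δ2=8, Δ3=-5, Δ4=-2
row 1: diag=10, rhs=-20; c'=1/5, d'=-2
row 2: denom=6−2·1/5=28/5; d'=(60−2·-2)/(28/5)=80/7
row 3: denom=4−1·5/28=107/28; d'=(-78−1·80/7)/(107/28)=-2504/107
row 4: denom=4−1·28/107=400/107; d'=(18−1·-2504/107)/(400/107)=443/40
back: M4=443/40
back: M3=-2504/107−28/107·443/40=-263/10
back: M2=80/7−5/28·-263/10=129/8
back: M1=-2−1/5·129/8=-209/40
M: M0=0, M1=-209/40, M2=129/8, M3=-263/10, M4=443/40, M5=0
seg 0: a=-5, c=M0/2=0, d=(M1−M0)/(6·3)=-209/720, b=Δ0−h0·(2M0+M1)/6=947/240
seg 1: a=-1, c=M1/2=-209/80, d=(M2−M1)/(6·2)=427/240, b=Δ1−h1·(2M1+M2)/6=-467/120
seg 2: a=-5, c=M2/2=129/16, d=(M3−M2)/(6·1)=-1697/240, b=Δ2−h2·(2M2+M3)/6=841/120
seg 3: a=3, c=M3/2=-263/20, d=(M4−M3)/(6·1)=299/48, b=Δ3−h3·(2M3+M4)/6=461/240
seg 4: a=-2, c=M4/2=443/80, d=(M5−M4)/(6·1)=-443/240, b=Δ4−h4·(2M4+M5)/6=-683/120
t_q=9/4 → seg 0, τ=9/4; S=-5+947/240·τ+0·τ²+-209/720·τ³=2927/5120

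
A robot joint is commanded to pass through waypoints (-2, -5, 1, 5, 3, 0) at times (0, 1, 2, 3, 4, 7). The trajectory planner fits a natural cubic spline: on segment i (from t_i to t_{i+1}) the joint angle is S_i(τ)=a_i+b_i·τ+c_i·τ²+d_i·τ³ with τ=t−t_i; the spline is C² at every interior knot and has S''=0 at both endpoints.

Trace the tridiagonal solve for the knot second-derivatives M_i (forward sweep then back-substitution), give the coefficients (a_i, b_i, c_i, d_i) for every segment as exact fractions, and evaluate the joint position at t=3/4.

  seg 0: a=-2 b=-2356/433 c=0 d=1057/433
  seg 1: a=-5 b=815/433 c=3171/433 d=-1388/433
  seg 2: a=1 b=2993/433 c=-993/433 d=-268/433
  seg 3: a=5 b=203/433 c=-1797/433 d=728/433
  seg 4: a=3 b=-1207/433 c=387/433 d=-43/433
S(3/4) = -139973/27712

Δ: Δ0=-3, Δ1=6, Δ2=4, Δ3=-2, Δ4=-1
row 1: diag=4, rhs=54; c'=1/4, d'=27/2
row 2: denom=4−1·1/4=15/4; d'=(-12−1·27/2)/(15/4)=-34/5
row 3: denom=4−1·4/15=56/15; d'=(-36−1·-34/5)/(56/15)=-219/28
row 4: denom=8−1·15/56=433/56; d'=(6−1·-219/28)/(433/56)=774/433
back: M4=774/433
back: M3=-219/28−15/56·774/433=-3594/433
back: M2=-34/5−4/15·-3594/433=-1986/433
back: M1=27/2−1/4·-1986/433=6342/433
M: M0=0, M1=6342/433, M2=-1986/433, M3=-3594/433, M4=774/433, M5=0
seg 0: a=-2, c=M0/2=0, d=(M1−M0)/(6·1)=1057/433, b=Δ0−h0·(2M0+M1)/6=-2356/433
seg 1: a=-5, c=M1/2=3171/433, d=(M2−M1)/(6·1)=-1388/433, b=Δ1−h1·(2M1+M2)/6=815/433
seg 2: a=1, c=M2/2=-993/433, d=(M3−M2)/(6·1)=-268/433, b=Δ2−h2·(2M2+M3)/6=2993/433
seg 3: a=5, c=M3/2=-1797/433, d=(M4−M3)/(6·1)=728/433, b=Δ3−h3·(2M3+M4)/6=203/433
seg 4: a=3, c=M4/2=387/433, d=(M5−M4)/(6·3)=-43/433, b=Δ4−h4·(2M4+M5)/6=-1207/433
t_q=3/4 → seg 0, τ=3/4; S=-2+-2356/433·τ+0·τ²+1057/433·τ³=-139973/27712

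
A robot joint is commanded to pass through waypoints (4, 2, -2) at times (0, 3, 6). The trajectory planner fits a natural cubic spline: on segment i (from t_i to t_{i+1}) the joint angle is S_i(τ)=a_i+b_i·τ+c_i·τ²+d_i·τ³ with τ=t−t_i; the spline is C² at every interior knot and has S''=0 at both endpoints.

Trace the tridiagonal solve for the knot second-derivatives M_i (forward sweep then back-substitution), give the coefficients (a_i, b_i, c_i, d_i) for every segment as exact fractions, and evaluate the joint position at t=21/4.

Δ: Δ0=-2/3, Δ1=-4/3
row 1: diag=12, rhs=-4; c'=1/4, d'=-1/3
back: M1=-1/3
M: M0=0, M1=-1/3, M2=0
seg 0: a=4, c=M0/2=0, d=(M1−M0)/(6·3)=-1/54, b=Δ0−h0·(2M0+M1)/6=-1/2
seg 1: a=2, c=M1/2=-1/6, d=(M2−M1)/(6·3)=1/54, b=Δ1−h1·(2M1+M2)/6=-1
t_q=21/4 → seg 1, τ=9/4; S=2+-1·τ+-1/6·τ²+1/54·τ³=-113/128

  seg 0: a=4 b=-1/2 c=0 d=-1/54
  seg 1: a=2 b=-1 c=-1/6 d=1/54
S(21/4) = -113/128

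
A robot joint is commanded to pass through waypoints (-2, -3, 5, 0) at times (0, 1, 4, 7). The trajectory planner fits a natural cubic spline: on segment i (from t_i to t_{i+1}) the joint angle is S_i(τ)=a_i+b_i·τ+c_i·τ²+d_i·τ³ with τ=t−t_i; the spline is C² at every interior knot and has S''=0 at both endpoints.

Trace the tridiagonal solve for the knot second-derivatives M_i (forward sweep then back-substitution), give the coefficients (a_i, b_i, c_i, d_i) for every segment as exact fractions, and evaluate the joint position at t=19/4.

  seg 0: a=-2 b=-48/29 c=0 d=19/29
  seg 1: a=-3 b=9/29 c=57/29 d=-308/783
  seg 2: a=5 b=43/29 c=-137/87 d=137/783
S(19/4) = 9837/1856

Δ: Δ0=-1, Δ1=8/3, Δ2=-5/3
row 1: diag=8, rhs=22; c'=3/8, d'=11/4
row 2: denom=12−3·3/8=87/8; d'=(-26−3·11/4)/(87/8)=-274/87
back: M2=-274/87
back: M1=11/4−3/8·-274/87=114/29
M: M0=0, M1=114/29, M2=-274/87, M3=0
seg 0: a=-2, c=M0/2=0, d=(M1−M0)/(6·1)=19/29, b=Δ0−h0·(2M0+M1)/6=-48/29
seg 1: a=-3, c=M1/2=57/29, d=(M2−M1)/(6·3)=-308/783, b=Δ1−h1·(2M1+M2)/6=9/29
seg 2: a=5, c=M2/2=-137/87, d=(M3−M2)/(6·3)=137/783, b=Δ2−h2·(2M2+M3)/6=43/29
t_q=19/4 → seg 2, τ=3/4; S=5+43/29·τ+-137/87·τ²+137/783·τ³=9837/1856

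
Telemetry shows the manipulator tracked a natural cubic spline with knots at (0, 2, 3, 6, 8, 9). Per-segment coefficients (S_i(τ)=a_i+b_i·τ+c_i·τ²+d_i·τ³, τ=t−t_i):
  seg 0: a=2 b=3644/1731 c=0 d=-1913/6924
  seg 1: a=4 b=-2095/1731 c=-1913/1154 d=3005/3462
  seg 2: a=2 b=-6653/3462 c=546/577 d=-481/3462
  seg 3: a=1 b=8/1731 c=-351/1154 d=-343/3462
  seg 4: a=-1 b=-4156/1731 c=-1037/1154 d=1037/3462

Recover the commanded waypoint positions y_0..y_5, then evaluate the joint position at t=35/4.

y_0 = S_0(0) = a_0 = 2
y_1 = S_1(0) = a_1 = 4
y_2 = S_2(0) = a_2 = 2
y_3 = S_3(0) = a_3 = 1
y_4 = S_4(0) = a_4 = -1
y_5 = S_4(1) = -4
t_q=35/4 is in segment 4 (τ=3/4); S_4(τ)=-234847/73856

y_0=2 y_1=4 y_2=2 y_3=1 y_4=-1 y_5=-4
S(35/4) = -234847/73856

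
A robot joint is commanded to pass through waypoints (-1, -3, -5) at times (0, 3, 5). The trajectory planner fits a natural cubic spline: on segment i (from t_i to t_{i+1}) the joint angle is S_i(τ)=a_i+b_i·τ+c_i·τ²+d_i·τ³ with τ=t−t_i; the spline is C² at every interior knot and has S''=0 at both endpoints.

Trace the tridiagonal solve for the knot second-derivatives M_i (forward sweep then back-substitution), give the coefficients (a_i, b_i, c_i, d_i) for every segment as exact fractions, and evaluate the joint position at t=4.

Δ: Δ0=-2/3, Δ1=-1
row 1: diag=10, rhs=-2; c'=1/5, d'=-1/5
back: M1=-1/5
M: M0=0, M1=-1/5, M2=0
seg 0: a=-1, c=M0/2=0, d=(M1−M0)/(6·3)=-1/90, b=Δ0−h0·(2M0+M1)/6=-17/30
seg 1: a=-3, c=M1/2=-1/10, d=(M2−M1)/(6·2)=1/60, b=Δ1−h1·(2M1+M2)/6=-13/15
t_q=4 → seg 1, τ=1; S=-3+-13/15·τ+-1/10·τ²+1/60·τ³=-79/20

  seg 0: a=-1 b=-17/30 c=0 d=-1/90
  seg 1: a=-3 b=-13/15 c=-1/10 d=1/60
S(4) = -79/20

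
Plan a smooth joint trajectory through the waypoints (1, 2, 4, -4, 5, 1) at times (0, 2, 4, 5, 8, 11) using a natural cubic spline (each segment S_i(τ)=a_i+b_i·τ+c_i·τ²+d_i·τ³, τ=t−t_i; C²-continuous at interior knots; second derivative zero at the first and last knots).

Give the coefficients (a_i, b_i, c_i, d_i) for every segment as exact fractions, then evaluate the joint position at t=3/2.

Δ: Δ0=1/2, Δ1=1, Δ2=-8, Δ3=3, Δ4=-4/3
row 1: diag=8, rhs=3; c'=1/4, d'=3/8
row 2: denom=6−2·1/4=11/2; d'=(-54−2·3/8)/(11/2)=-219/22
row 3: denom=8−1·2/11=86/11; d'=(66−1·-219/22)/(86/11)=1671/172
row 4: denom=12−3·33/86=933/86; d'=(-26−3·1671/172)/(933/86)=-9485/1866
back: M4=-9485/1866
back: M3=1671/172−33/86·-9485/1866=3628/311
back: M2=-219/22−2/11·3628/311=-7511/622
back: M1=3/8−1/4·-7511/622=2111/622
M: M0=0, M1=2111/622, M2=-7511/622, M3=3628/311, M4=-9485/1866, M5=0
seg 0: a=1, c=M0/2=0, d=(M1−M0)/(6·2)=2111/7464, b=Δ0−h0·(2M0+M1)/6=-589/933
seg 1: a=2, c=M1/2=2111/1244, d=(M2−M1)/(6·2)=-4811/3732, b=Δ1−h1·(2M1+M2)/6=5155/1866
seg 2: a=4, c=M2/2=-7511/1244, d=(M3−M2)/(6·1)=14767/3732, b=Δ2−h2·(2M2+M3)/6=-11045/1866
seg 3: a=-4, c=M3/2=1814/311, d=(M4−M3)/(6·3)=-31253/33588, b=Δ3−h3·(2M3+M4)/6=-22855/3732
seg 4: a=5, c=M4/2=-9485/3732, d=(M5−M4)/(6·3)=9485/33588, b=Δ4−h4·(2M4+M5)/6=6997/1866
t_q=3/2 → seg 0, τ=3/2; S=1+-589/933·τ+0·τ²+2111/7464·τ³=20055/19904

  seg 0: a=1 b=-589/933 c=0 d=2111/7464
  seg 1: a=2 b=5155/1866 c=2111/1244 d=-4811/3732
  seg 2: a=4 b=-11045/1866 c=-7511/1244 d=14767/3732
  seg 3: a=-4 b=-22855/3732 c=1814/311 d=-31253/33588
  seg 4: a=5 b=6997/1866 c=-9485/3732 d=9485/33588
S(3/2) = 20055/19904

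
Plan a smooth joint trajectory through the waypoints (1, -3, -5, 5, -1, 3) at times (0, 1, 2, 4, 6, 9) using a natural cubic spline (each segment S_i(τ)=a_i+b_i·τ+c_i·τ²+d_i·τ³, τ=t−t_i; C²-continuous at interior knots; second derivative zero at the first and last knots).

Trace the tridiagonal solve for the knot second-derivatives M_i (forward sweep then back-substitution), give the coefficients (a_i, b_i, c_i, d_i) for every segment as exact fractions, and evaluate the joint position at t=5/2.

Δ: Δ0=-4, Δ1=-2, Δ2=5, Δ3=-3, Δ4=4/3
row 1: diag=4, rhs=12; c'=1/4, d'=3
row 2: denom=6−1·1/4=23/4; d'=(42−1·3)/(23/4)=156/23
row 3: denom=8−2·8/23=168/23; d'=(-48−2·156/23)/(168/23)=-59/7
row 4: denom=10−2·23/84=397/42; d'=(26−2·-59/7)/(397/42)=1800/397
back: M4=1800/397
back: M3=-59/7−23/84·1800/397=-3839/397
back: M2=156/23−8/23·-3839/397=4028/397
back: M1=3−1/4·4028/397=184/397
M: M0=0, M1=184/397, M2=4028/397, M3=-3839/397, M4=1800/397, M5=0
seg 0: a=1, c=M0/2=0, d=(M1−M0)/(6·1)=92/1191, b=Δ0−h0·(2M0+M1)/6=-4856/1191
seg 1: a=-3, c=M1/2=92/397, d=(M2−M1)/(6·1)=1922/1191, b=Δ1−h1·(2M1+M2)/6=-4580/1191
seg 2: a=-5, c=M2/2=2014/397, d=(M3−M2)/(6·2)=-7867/4764, b=Δ2−h2·(2M2+M3)/6=1738/1191
seg 3: a=5, c=M3/2=-3839/794, d=(M4−M3)/(6·2)=5639/4764, b=Δ3−h3·(2M3+M4)/6=2305/1191
seg 4: a=-1, c=M4/2=900/397, d=(M5−M4)/(6·3)=-100/397, b=Δ4−h4·(2M4+M5)/6=-3812/1191
t_q=5/2 → seg 2, τ=1/2; S=-5+1738/1191·τ+2014/397·τ²+-7867/4764·τ³=-40761/12704

  seg 0: a=1 b=-4856/1191 c=0 d=92/1191
  seg 1: a=-3 b=-4580/1191 c=92/397 d=1922/1191
  seg 2: a=-5 b=1738/1191 c=2014/397 d=-7867/4764
  seg 3: a=5 b=2305/1191 c=-3839/794 d=5639/4764
  seg 4: a=-1 b=-3812/1191 c=900/397 d=-100/397
S(5/2) = -40761/12704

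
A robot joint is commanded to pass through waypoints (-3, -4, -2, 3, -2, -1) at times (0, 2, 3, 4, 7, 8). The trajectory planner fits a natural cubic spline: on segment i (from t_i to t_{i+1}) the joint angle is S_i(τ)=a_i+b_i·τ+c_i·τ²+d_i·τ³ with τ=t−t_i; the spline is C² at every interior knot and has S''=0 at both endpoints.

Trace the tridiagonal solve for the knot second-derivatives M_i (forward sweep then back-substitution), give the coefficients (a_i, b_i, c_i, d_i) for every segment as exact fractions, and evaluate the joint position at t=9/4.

Δ: Δ0=-1/2, Δ1=2, Δ2=5, Δ3=-5/3, Δ4=1
row 1: diag=6, rhs=15; c'=1/6, d'=5/2
row 2: denom=4−1·1/6=23/6; d'=(18−1·5/2)/(23/6)=93/23
row 3: denom=8−1·6/23=178/23; d'=(-40−1·93/23)/(178/23)=-1013/178
row 4: denom=8−3·69/178=1217/178; d'=(16−3·-1013/178)/(1217/178)=5887/1217
back: M4=5887/1217
back: M3=-1013/178−69/178·5887/1217=-9208/1217
back: M2=93/23−6/23·-9208/1217=7323/1217
back: M1=5/2−1/6·7323/1217=1822/1217
M: M0=0, M1=1822/1217, M2=7323/1217, M3=-9208/1217, M4=5887/1217, M5=0
seg 0: a=-3, c=M0/2=0, d=(M1−M0)/(6·2)=911/7302, b=Δ0−h0·(2M0+M1)/6=-7295/7302
seg 1: a=-4, c=M1/2=911/1217, d=(M2−M1)/(6·1)=5501/7302, b=Δ1−h1·(2M1+M2)/6=3637/7302
seg 2: a=-2, c=M2/2=7323/2434, d=(M3−M2)/(6·1)=-16531/7302, b=Δ2−h2·(2M2+M3)/6=15536/3651
seg 3: a=3, c=M3/2=-4604/1217, d=(M4−M3)/(6·3)=15095/21906, b=Δ3−h3·(2M3+M4)/6=25417/7302
seg 4: a=-2, c=M4/2=5887/2434, d=(M5−M4)/(6·1)=-5887/7302, b=Δ4−h4·(2M4+M5)/6=-2236/3651
t_q=9/4 → seg 1, τ=1/4; S=-4+3637/7302·τ+911/1217·τ²+5501/7302·τ³=-594585/155776

  seg 0: a=-3 b=-7295/7302 c=0 d=911/7302
  seg 1: a=-4 b=3637/7302 c=911/1217 d=5501/7302
  seg 2: a=-2 b=15536/3651 c=7323/2434 d=-16531/7302
  seg 3: a=3 b=25417/7302 c=-4604/1217 d=15095/21906
  seg 4: a=-2 b=-2236/3651 c=5887/2434 d=-5887/7302
S(9/4) = -594585/155776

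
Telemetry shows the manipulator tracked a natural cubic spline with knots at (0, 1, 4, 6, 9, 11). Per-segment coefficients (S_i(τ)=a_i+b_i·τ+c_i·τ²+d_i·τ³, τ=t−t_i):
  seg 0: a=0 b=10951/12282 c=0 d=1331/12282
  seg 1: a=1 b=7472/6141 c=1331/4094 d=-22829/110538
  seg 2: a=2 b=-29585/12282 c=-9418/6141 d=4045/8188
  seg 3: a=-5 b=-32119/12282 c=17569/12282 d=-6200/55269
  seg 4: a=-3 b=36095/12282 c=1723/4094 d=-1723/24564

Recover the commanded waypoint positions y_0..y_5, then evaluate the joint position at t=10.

y_0 = S_0(0) = a_0 = 0
y_1 = S_1(0) = a_1 = 1
y_2 = S_2(0) = a_2 = 2
y_3 = S_3(0) = a_3 = -5
y_4 = S_4(0) = a_4 = -3
y_5 = S_4(2) = 4
t_q=10 is in segment 4 (τ=1); S_4(τ)=2371/8188

y_0=0 y_1=1 y_2=2 y_3=-5 y_4=-3 y_5=4
S(10) = 2371/8188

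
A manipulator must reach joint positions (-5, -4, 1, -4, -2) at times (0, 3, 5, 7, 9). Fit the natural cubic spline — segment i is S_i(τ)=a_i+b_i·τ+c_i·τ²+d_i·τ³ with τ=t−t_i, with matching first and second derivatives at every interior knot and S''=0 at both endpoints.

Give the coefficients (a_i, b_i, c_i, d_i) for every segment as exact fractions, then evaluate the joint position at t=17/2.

  seg 0: a=-5 b=-181/213 c=0 d=28/213
  seg 1: a=-4 b=575/213 c=84/71 d=-1093/1704
  seg 2: a=1 b=-113/426 c=-757/284 d=1319/1704
  seg 3: a=-4 b=-349/213 c=281/142 d=-281/852
S(17/2) = -7085/2272

Δ: Δ0=1/3, Δ1=5/2, Δ2=-5/2, Δ3=1
row 1: diag=10, rhs=13; c'=1/5, d'=13/10
row 2: denom=8−2·1/5=38/5; d'=(-30−2·13/10)/(38/5)=-163/38
row 3: denom=8−2·5/19=142/19; d'=(21−2·-163/38)/(142/19)=281/71
back: M3=281/71
back: M2=-163/38−5/19·281/71=-757/142
back: M1=13/10−1/5·-757/142=168/71
M: M0=0, M1=168/71, M2=-757/142, M3=281/71, M4=0
seg 0: a=-5, c=M0/2=0, d=(M1−M0)/(6·3)=28/213, b=Δ0−h0·(2M0+M1)/6=-181/213
seg 1: a=-4, c=M1/2=84/71, d=(M2−M1)/(6·2)=-1093/1704, b=Δ1−h1·(2M1+M2)/6=575/213
seg 2: a=1, c=M2/2=-757/284, d=(M3−M2)/(6·2)=1319/1704, b=Δ2−h2·(2M2+M3)/6=-113/426
seg 3: a=-4, c=M3/2=281/142, d=(M4−M3)/(6·2)=-281/852, b=Δ3−h3·(2M3+M4)/6=-349/213
t_q=17/2 → seg 3, τ=3/2; S=-4+-349/213·τ+281/142·τ²+-281/852·τ³=-7085/2272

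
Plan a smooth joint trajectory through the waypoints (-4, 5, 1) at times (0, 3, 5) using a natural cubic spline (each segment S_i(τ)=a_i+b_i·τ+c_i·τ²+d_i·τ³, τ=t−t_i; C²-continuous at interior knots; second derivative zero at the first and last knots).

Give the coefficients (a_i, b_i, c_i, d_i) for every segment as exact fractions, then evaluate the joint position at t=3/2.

  seg 0: a=-4 b=9/2 c=0 d=-1/6
  seg 1: a=5 b=0 c=-3/2 d=1/4
S(3/2) = 35/16

Δ: Δ0=3, Δ1=-2
row 1: diag=10, rhs=-30; c'=1/5, d'=-3
back: M1=-3
M: M0=0, M1=-3, M2=0
seg 0: a=-4, c=M0/2=0, d=(M1−M0)/(6·3)=-1/6, b=Δ0−h0·(2M0+M1)/6=9/2
seg 1: a=5, c=M1/2=-3/2, d=(M2−M1)/(6·2)=1/4, b=Δ1−h1·(2M1+M2)/6=0
t_q=3/2 → seg 0, τ=3/2; S=-4+9/2·τ+0·τ²+-1/6·τ³=35/16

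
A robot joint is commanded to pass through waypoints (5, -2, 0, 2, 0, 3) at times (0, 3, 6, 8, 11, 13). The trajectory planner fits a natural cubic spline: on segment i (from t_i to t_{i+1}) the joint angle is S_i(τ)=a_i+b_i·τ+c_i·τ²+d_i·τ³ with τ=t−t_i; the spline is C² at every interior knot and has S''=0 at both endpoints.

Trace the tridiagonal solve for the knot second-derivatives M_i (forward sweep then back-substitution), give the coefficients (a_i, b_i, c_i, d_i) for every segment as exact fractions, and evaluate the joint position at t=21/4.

Δ: Δ0=-7/3, Δ1=2/3, Δ2=1, Δ3=-2/3, Δ4=3/2
row 1: diag=12, rhs=18; c'=1/4, d'=3/2
row 2: denom=10−3·1/4=37/4; d'=(2−3·3/2)/(37/4)=-10/37
row 3: denom=10−2·8/37=354/37; d'=(-10−2·-10/37)/(354/37)=-175/177
row 4: denom=10−3·37/118=1069/118; d'=(13−3·-175/177)/(1069/118)=1884/1069
back: M4=1884/1069
back: M3=-175/177−37/118·1884/1069=-4943/3207
back: M2=-10/37−8/37·-4943/3207=202/3207
back: M1=3/2−1/4·202/3207=4760/3207
M: M0=0, M1=4760/3207, M2=202/3207, M3=-4943/3207, M4=1884/1069, M5=0
seg 0: a=5, c=M0/2=0, d=(M1−M0)/(6·3)=2380/28863, b=Δ0−h0·(2M0+M1)/6=-9863/3207
seg 1: a=-2, c=M1/2=2380/3207, d=(M2−M1)/(6·3)=-2279/28863, b=Δ1−h1·(2M1+M2)/6=-2723/3207
seg 2: a=0, c=M2/2=101/3207, d=(M3−M2)/(6·2)=-1715/12828, b=Δ2−h2·(2M2+M3)/6=4720/3207
seg 3: a=2, c=M3/2=-4943/6414, d=(M4−M3)/(6·3)=10595/57726, b=Δ3−h3·(2M3+M4)/6=-7/1069
seg 4: a=0, c=M4/2=942/1069, d=(M5−M4)/(6·2)=-157/1069, b=Δ4−h4·(2M4+M5)/6=695/2138
t_q=21/4 → seg 1, τ=9/4; S=-2+-2723/3207·τ+2380/3207·τ²+-2279/28863·τ³=-72029/68416

  seg 0: a=5 b=-9863/3207 c=0 d=2380/28863
  seg 1: a=-2 b=-2723/3207 c=2380/3207 d=-2279/28863
  seg 2: a=0 b=4720/3207 c=101/3207 d=-1715/12828
  seg 3: a=2 b=-7/1069 c=-4943/6414 d=10595/57726
  seg 4: a=0 b=695/2138 c=942/1069 d=-157/1069
S(21/4) = -72029/68416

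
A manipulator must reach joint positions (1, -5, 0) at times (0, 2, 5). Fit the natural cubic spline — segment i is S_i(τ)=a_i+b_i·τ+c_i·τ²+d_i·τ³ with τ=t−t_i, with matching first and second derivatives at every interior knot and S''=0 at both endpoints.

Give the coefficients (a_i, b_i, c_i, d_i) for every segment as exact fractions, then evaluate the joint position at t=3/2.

  seg 0: a=1 b=-59/15 c=0 d=7/30
  seg 1: a=-5 b=-17/15 c=7/5 d=-7/45
S(3/2) = -329/80

Δ: Δ0=-3, Δ1=5/3
row 1: diag=10, rhs=28; c'=3/10, d'=14/5
back: M1=14/5
M: M0=0, M1=14/5, M2=0
seg 0: a=1, c=M0/2=0, d=(M1−M0)/(6·2)=7/30, b=Δ0−h0·(2M0+M1)/6=-59/15
seg 1: a=-5, c=M1/2=7/5, d=(M2−M1)/(6·3)=-7/45, b=Δ1−h1·(2M1+M2)/6=-17/15
t_q=3/2 → seg 0, τ=3/2; S=1+-59/15·τ+0·τ²+7/30·τ³=-329/80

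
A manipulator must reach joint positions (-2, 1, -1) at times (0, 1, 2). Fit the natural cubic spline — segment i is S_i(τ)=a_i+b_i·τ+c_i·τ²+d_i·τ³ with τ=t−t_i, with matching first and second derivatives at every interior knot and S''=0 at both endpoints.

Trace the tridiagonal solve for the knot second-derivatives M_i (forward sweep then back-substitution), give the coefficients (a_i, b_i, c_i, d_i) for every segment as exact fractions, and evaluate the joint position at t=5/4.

Δ: Δ0=3, Δ1=-2
row 1: diag=4, rhs=-30; c'=1/4, d'=-15/2
back: M1=-15/2
M: M0=0, M1=-15/2, M2=0
seg 0: a=-2, c=M0/2=0, d=(M1−M0)/(6·1)=-5/4, b=Δ0−h0·(2M0+M1)/6=17/4
seg 1: a=1, c=M1/2=-15/4, d=(M2−M1)/(6·1)=5/4, b=Δ1−h1·(2M1+M2)/6=1/2
t_q=5/4 → seg 1, τ=1/4; S=1+1/2·τ+-15/4·τ²+5/4·τ³=233/256

  seg 0: a=-2 b=17/4 c=0 d=-5/4
  seg 1: a=1 b=1/2 c=-15/4 d=5/4
S(5/4) = 233/256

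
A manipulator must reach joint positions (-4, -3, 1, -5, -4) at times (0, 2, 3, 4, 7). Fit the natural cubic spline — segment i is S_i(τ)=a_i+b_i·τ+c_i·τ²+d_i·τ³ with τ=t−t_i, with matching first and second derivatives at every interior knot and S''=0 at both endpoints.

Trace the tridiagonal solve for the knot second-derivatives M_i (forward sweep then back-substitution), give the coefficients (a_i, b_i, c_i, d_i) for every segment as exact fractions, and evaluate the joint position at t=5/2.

  seg 0: a=-4 b=-451/267 c=0 d=1169/2136
  seg 1: a=-3 b=2605/534 c=1169/356 d=-4445/1068
  seg 2: a=1 b=-1111/1068 c=-819/89 d=4531/1068
  seg 3: a=-5 b=-3587/534 c=1255/356 d=-1255/3204
S(5/2) = -741/2848

Δ: Δ0=1/2, Δ1=4, Δ2=-6, Δ3=1/3
row 1: diag=6, rhs=21; c'=1/6, d'=7/2
row 2: denom=4−1·1/6=23/6; d'=(-60−1·7/2)/(23/6)=-381/23
row 3: denom=8−1·6/23=178/23; d'=(38−1·-381/23)/(178/23)=1255/178
back: M3=1255/178
back: M2=-381/23−6/23·1255/178=-1638/89
back: M1=7/2−1/6·-1638/89=1169/178
M: M0=0, M1=1169/178, M2=-1638/89, M3=1255/178, M4=0
seg 0: a=-4, c=M0/2=0, d=(M1−M0)/(6·2)=1169/2136, b=Δ0−h0·(2M0+M1)/6=-451/267
seg 1: a=-3, c=M1/2=1169/356, d=(M2−M1)/(6·1)=-4445/1068, b=Δ1−h1·(2M1+M2)/6=2605/534
seg 2: a=1, c=M2/2=-819/89, d=(M3−M2)/(6·1)=4531/1068, b=Δ2−h2·(2M2+M3)/6=-1111/1068
seg 3: a=-5, c=M3/2=1255/356, d=(M4−M3)/(6·3)=-1255/3204, b=Δ3−h3·(2M3+M4)/6=-3587/534
t_q=5/2 → seg 1, τ=1/2; S=-3+2605/534·τ+1169/356·τ²+-4445/1068·τ³=-741/2848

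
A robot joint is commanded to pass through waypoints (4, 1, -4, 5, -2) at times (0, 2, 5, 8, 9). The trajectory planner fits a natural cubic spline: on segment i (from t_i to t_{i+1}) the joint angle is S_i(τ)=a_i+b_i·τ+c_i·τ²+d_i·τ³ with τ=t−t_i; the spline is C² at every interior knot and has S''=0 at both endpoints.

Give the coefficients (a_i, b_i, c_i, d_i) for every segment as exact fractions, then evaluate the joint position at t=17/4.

  seg 0: a=4 b=-382/399 c=0 d=-433/3192
  seg 1: a=1 b=-2063/798 c=-433/532 d=5363/14364
  seg 2: a=-4 b=4169/1596 c=1016/399 d=-11573/14364
  seg 3: a=5 b=-3083/798 c=-2503/532 d=2503/1596
S(17/4) = -159491/34048

Δ: Δ0=-3/2, Δ1=-5/3, Δ2=3, Δ3=-7
row 1: diag=10, rhs=-1; c'=3/10, d'=-1/10
row 2: denom=12−3·3/10=111/10; d'=(28−3·-1/10)/(111/10)=283/111
row 3: denom=8−3·10/37=266/37; d'=(-60−3·283/111)/(266/37)=-2503/266
back: M3=-2503/266
back: M2=283/111−10/37·-2503/266=2032/399
back: M1=-1/10−3/10·2032/399=-433/266
M: M0=0, M1=-433/266, M2=2032/399, M3=-2503/266, M4=0
seg 0: a=4, c=M0/2=0, d=(M1−M0)/(6·2)=-433/3192, b=Δ0−h0·(2M0+M1)/6=-382/399
seg 1: a=1, c=M1/2=-433/532, d=(M2−M1)/(6·3)=5363/14364, b=Δ1−h1·(2M1+M2)/6=-2063/798
seg 2: a=-4, c=M2/2=1016/399, d=(M3−M2)/(6·3)=-11573/14364, b=Δ2−h2·(2M2+M3)/6=4169/1596
seg 3: a=5, c=M3/2=-2503/532, d=(M4−M3)/(6·1)=2503/1596, b=Δ3−h3·(2M3+M4)/6=-3083/798
t_q=17/4 → seg 1, τ=9/4; S=1+-2063/798·τ+-433/532·τ²+5363/14364·τ³=-159491/34048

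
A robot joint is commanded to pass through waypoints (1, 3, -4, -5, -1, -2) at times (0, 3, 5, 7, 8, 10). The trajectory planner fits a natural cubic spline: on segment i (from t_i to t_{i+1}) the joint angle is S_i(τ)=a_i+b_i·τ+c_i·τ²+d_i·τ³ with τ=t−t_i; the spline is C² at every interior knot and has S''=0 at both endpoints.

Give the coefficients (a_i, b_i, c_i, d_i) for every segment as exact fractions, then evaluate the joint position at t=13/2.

  seg 0: a=1 b=3799/1815 c=0 d=-863/5445
  seg 1: a=3 b=-3968/1815 c=-863/605 d=5587/14520
  seg 2: a=-4 b=-11887/3630 c=427/484 d=3667/14520
  seg 3: a=-5 b=542/165 c=2901/1210 d=-6107/3630
  seg 4: a=-1 b=11009/3630 c=-1603/605 d=1603/3630
S(13/2) = -235209/38720

Δ: Δ0=2/3, Δ1=-7/2, Δ2=-1/2, Δ3=4, Δ4=-1/2
row 1: diag=10, rhs=-25; c'=1/5, d'=-5/2
row 2: denom=8−2·1/5=38/5; d'=(18−2·-5/2)/(38/5)=115/38
row 3: denom=6−2·5/19=104/19; d'=(27−2·115/38)/(104/19)=199/52
row 4: denom=6−1·19/104=605/104; d'=(-27−1·199/52)/(605/104)=-3206/605
back: M4=-3206/605
back: M3=199/52−19/104·-3206/605=2901/605
back: M2=115/38−5/19·2901/605=427/242
back: M1=-5/2−1/5·427/242=-1726/605
M: M0=0, M1=-1726/605, M2=427/242, M3=2901/605, M4=-3206/605, M5=0
seg 0: a=1, c=M0/2=0, d=(M1−M0)/(6·3)=-863/5445, b=Δ0−h0·(2M0+M1)/6=3799/1815
seg 1: a=3, c=M1/2=-863/605, d=(M2−M1)/(6·2)=5587/14520, b=Δ1−h1·(2M1+M2)/6=-3968/1815
seg 2: a=-4, c=M2/2=427/484, d=(M3−M2)/(6·2)=3667/14520, b=Δ2−h2·(2M2+M3)/6=-11887/3630
seg 3: a=-5, c=M3/2=2901/1210, d=(M4−M3)/(6·1)=-6107/3630, b=Δ3−h3·(2M3+M4)/6=542/165
seg 4: a=-1, c=M4/2=-1603/605, d=(M5−M4)/(6·2)=1603/3630, b=Δ4−h4·(2M4+M5)/6=11009/3630
t_q=13/2 → seg 2, τ=3/2; S=-4+-11887/3630·τ+427/484·τ²+3667/14520·τ³=-235209/38720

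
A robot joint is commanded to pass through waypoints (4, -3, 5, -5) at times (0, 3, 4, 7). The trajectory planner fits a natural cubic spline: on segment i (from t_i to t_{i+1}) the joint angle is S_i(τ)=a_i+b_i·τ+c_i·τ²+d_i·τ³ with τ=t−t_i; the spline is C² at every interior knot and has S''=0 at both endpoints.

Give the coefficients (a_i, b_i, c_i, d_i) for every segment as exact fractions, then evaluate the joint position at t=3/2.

Δ: Δ0=-7/3, Δ1=8, Δ2=-10/3
row 1: diag=8, rhs=62; c'=1/8, d'=31/4
row 2: denom=8−1·1/8=63/8; d'=(-68−1·31/4)/(63/8)=-202/21
back: M2=-202/21
back: M1=31/4−1/8·-202/21=188/21
M: M0=0, M1=188/21, M2=-202/21, M3=0
seg 0: a=4, c=M0/2=0, d=(M1−M0)/(6·3)=94/189, b=Δ0−h0·(2M0+M1)/6=-143/21
seg 1: a=-3, c=M1/2=94/21, d=(M2−M1)/(6·1)=-65/21, b=Δ1−h1·(2M1+M2)/6=139/21
seg 2: a=5, c=M2/2=-101/21, d=(M3−M2)/(6·3)=101/189, b=Δ2−h2·(2M2+M3)/6=44/7
t_q=3/2 → seg 0, τ=3/2; S=4+-143/21·τ+0·τ²+94/189·τ³=-127/28

  seg 0: a=4 b=-143/21 c=0 d=94/189
  seg 1: a=-3 b=139/21 c=94/21 d=-65/21
  seg 2: a=5 b=44/7 c=-101/21 d=101/189
S(3/2) = -127/28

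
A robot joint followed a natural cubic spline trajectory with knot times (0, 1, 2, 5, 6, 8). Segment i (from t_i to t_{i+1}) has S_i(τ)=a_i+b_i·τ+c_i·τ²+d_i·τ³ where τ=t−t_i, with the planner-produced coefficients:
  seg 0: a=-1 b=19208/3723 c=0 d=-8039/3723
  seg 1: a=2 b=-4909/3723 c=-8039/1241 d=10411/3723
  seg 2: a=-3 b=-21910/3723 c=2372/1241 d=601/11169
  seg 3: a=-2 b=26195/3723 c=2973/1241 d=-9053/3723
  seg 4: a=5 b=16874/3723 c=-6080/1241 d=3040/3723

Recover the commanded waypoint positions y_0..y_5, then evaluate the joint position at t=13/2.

y_0 = S_0(0) = a_0 = -1
y_1 = S_1(0) = a_1 = 2
y_2 = S_2(0) = a_2 = -3
y_3 = S_3(0) = a_3 = -2
y_4 = S_4(0) = a_4 = 5
y_5 = S_4(2) = 1
t_q=13/2 is in segment 4 (τ=1/2); S_4(τ)=7624/1241

y_0=-1 y_1=2 y_2=-3 y_3=-2 y_4=5 y_5=1
S(13/2) = 7624/1241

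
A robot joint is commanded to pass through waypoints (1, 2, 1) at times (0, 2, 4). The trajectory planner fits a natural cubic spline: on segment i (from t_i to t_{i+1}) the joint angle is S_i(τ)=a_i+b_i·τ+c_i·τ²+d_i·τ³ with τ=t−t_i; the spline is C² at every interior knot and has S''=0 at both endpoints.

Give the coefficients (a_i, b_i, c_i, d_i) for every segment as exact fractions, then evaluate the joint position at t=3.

  seg 0: a=1 b=3/4 c=0 d=-1/16
  seg 1: a=2 b=0 c=-3/8 d=1/16
S(3) = 27/16

Δ: Δ0=1/2, Δ1=-1/2
row 1: diag=8, rhs=-6; c'=1/4, d'=-3/4
back: M1=-3/4
M: M0=0, M1=-3/4, M2=0
seg 0: a=1, c=M0/2=0, d=(M1−M0)/(6·2)=-1/16, b=Δ0−h0·(2M0+M1)/6=3/4
seg 1: a=2, c=M1/2=-3/8, d=(M2−M1)/(6·2)=1/16, b=Δ1−h1·(2M1+M2)/6=0
t_q=3 → seg 1, τ=1; S=2+0·τ+-3/8·τ²+1/16·τ³=27/16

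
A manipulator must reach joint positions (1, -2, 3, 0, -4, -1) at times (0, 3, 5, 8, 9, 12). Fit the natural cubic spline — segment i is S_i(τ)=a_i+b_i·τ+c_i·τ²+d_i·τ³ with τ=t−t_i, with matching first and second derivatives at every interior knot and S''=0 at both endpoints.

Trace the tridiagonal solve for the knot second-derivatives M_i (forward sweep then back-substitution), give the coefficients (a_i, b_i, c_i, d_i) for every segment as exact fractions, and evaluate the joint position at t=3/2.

Δ: Δ0=-1, Δ1=5/2, Δ2=-1, Δ3=-4, Δ4=1
row 1: diag=10, rhs=21; c'=1/5, d'=21/10
row 2: denom=10−2·1/5=48/5; d'=(-21−2·21/10)/(48/5)=-21/8
row 3: denom=8−3·5/16=113/16; d'=(-18−3·-21/8)/(113/16)=-162/113
row 4: denom=8−1·16/113=888/113; d'=(30−1·-162/113)/(888/113)=4
back: M4=4
back: M3=-162/113−16/113·4=-2
back: M2=-21/8−5/16·-2=-2
back: M1=21/10−1/5·-2=5/2
M: M0=0, M1=5/2, M2=-2, M3=-2, M4=4, M5=0
seg 0: a=1, c=M0/2=0, d=(M1−M0)/(6·3)=5/36, b=Δ0−h0·(2M0+M1)/6=-9/4
seg 1: a=-2, c=M1/2=5/4, d=(M2−M1)/(6·2)=-3/8, b=Δ1−h1·(2M1+M2)/6=3/2
seg 2: a=3, c=M2/2=-1, d=(M3−M2)/(6·3)=0, b=Δ2−h2·(2M2+M3)/6=2
seg 3: a=0, c=M3/2=-1, d=(M4−M3)/(6·1)=1, b=Δ3−h3·(2M3+M4)/6=-4
seg 4: a=-4, c=M4/2=2, d=(M5−M4)/(6·3)=-2/9, b=Δ4−h4·(2M4+M5)/6=-3
t_q=3/2 → seg 0, τ=3/2; S=1+-9/4·τ+0·τ²+5/36·τ³=-61/32

  seg 0: a=1 b=-9/4 c=0 d=5/36
  seg 1: a=-2 b=3/2 c=5/4 d=-3/8
  seg 2: a=3 b=2 c=-1 d=0
  seg 3: a=0 b=-4 c=-1 d=1
  seg 4: a=-4 b=-3 c=2 d=-2/9
S(3/2) = -61/32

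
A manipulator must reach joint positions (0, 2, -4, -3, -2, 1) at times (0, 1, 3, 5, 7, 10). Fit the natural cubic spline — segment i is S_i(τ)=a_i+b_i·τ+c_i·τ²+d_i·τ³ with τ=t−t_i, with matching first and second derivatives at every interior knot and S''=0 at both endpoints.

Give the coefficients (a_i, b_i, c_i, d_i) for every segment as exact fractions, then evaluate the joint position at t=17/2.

Δ: Δ0=2, Δ1=-3, Δ2=1/2, Δ3=1/2, Δ4=1
row 1: diag=6, rhs=-30; c'=1/3, d'=-5
row 2: denom=8−2·1/3=22/3; d'=(21−2·-5)/(22/3)=93/22
row 3: denom=8−2·3/11=82/11; d'=(0−2·93/22)/(82/11)=-93/82
row 4: denom=10−2·11/41=388/41; d'=(3−2·-93/82)/(388/41)=54/97
back: M4=54/97
back: M3=-93/82−11/41·54/97=-249/194
back: M2=93/22−3/11·-249/194=444/97
back: M1=-5−1/3·444/97=-633/97
M: M0=0, M1=-633/97, M2=444/97, M3=-249/194, M4=54/97, M5=0
seg 0: a=0, c=M0/2=0, d=(M1−M0)/(6·1)=-211/194, b=Δ0−h0·(2M0+M1)/6=599/194
seg 1: a=2, c=M1/2=-633/194, d=(M2−M1)/(6·2)=359/388, b=Δ1−h1·(2M1+M2)/6=-17/97
seg 2: a=-4, c=M2/2=222/97, d=(M3−M2)/(6·2)=-379/776, b=Δ2−h2·(2M2+M3)/6=-206/97
seg 3: a=-3, c=M3/2=-249/388, d=(M4−M3)/(6·2)=119/776, b=Δ3−h3·(2M3+M4)/6=227/194
seg 4: a=-2, c=M4/2=27/97, d=(M5−M4)/(6·3)=-3/97, b=Δ4−h4·(2M4+M5)/6=43/97
t_q=17/2 → seg 4, τ=3/2; S=-2+43/97·τ+27/97·τ²+-3/97·τ³=-631/776

  seg 0: a=0 b=599/194 c=0 d=-211/194
  seg 1: a=2 b=-17/97 c=-633/194 d=359/388
  seg 2: a=-4 b=-206/97 c=222/97 d=-379/776
  seg 3: a=-3 b=227/194 c=-249/388 d=119/776
  seg 4: a=-2 b=43/97 c=27/97 d=-3/97
S(17/2) = -631/776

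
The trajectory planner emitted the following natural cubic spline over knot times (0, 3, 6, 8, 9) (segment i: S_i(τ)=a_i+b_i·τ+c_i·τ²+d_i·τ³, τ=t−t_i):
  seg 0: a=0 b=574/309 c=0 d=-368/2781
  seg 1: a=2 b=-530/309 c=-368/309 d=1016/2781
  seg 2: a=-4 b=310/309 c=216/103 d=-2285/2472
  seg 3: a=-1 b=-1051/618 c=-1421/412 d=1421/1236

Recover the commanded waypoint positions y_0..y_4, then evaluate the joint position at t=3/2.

y_0=0 y_1=2 y_2=-4 y_3=-1 y_4=-5
S(3/2) = 241/103

y_0 = S_0(0) = a_0 = 0
y_1 = S_1(0) = a_1 = 2
y_2 = S_2(0) = a_2 = -4
y_3 = S_3(0) = a_3 = -1
y_4 = S_3(1) = -5
t_q=3/2 is in segment 0 (τ=3/2); S_0(τ)=241/103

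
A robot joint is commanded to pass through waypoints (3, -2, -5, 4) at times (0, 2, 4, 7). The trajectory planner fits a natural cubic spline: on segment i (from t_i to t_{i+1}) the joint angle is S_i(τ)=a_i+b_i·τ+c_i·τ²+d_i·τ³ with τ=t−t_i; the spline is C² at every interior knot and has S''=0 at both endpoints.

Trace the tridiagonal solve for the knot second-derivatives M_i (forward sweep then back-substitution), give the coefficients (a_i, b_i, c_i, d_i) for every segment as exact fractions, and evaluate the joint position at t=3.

  seg 0: a=3 b=-48/19 c=0 d=1/152
  seg 1: a=-2 b=-93/38 c=3/76 d=33/152
  seg 2: a=-5 b=6/19 c=51/38 d=-17/114
S(3) = -637/152

Δ: Δ0=-5/2, Δ1=-3/2, Δ2=3
row 1: diag=8, rhs=6; c'=1/4, d'=3/4
row 2: denom=10−2·1/4=19/2; d'=(27−2·3/4)/(19/2)=51/19
back: M2=51/19
back: M1=3/4−1/4·51/19=3/38
M: M0=0, M1=3/38, M2=51/19, M3=0
seg 0: a=3, c=M0/2=0, d=(M1−M0)/(6·2)=1/152, b=Δ0−h0·(2M0+M1)/6=-48/19
seg 1: a=-2, c=M1/2=3/76, d=(M2−M1)/(6·2)=33/152, b=Δ1−h1·(2M1+M2)/6=-93/38
seg 2: a=-5, c=M2/2=51/38, d=(M3−M2)/(6·3)=-17/114, b=Δ2−h2·(2M2+M3)/6=6/19
t_q=3 → seg 1, τ=1; S=-2+-93/38·τ+3/76·τ²+33/152·τ³=-637/152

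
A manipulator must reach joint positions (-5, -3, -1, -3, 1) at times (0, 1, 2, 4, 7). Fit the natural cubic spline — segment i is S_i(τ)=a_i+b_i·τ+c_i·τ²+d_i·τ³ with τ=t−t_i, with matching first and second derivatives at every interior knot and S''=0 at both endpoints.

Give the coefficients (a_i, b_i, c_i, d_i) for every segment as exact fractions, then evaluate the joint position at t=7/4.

  seg 0: a=-5 b=590/321 c=0 d=52/321
  seg 1: a=-3 b=746/321 c=52/107 d=-260/321
  seg 2: a=-1 b=278/321 c=-208/107 d=649/1284
  seg 3: a=-3 b=-271/321 c=233/214 d=-233/1926
S(7/4) = -2269/1712

Δ: Δ0=2, Δ1=2, Δ2=-1, Δ3=4/3
row 1: diag=4, rhs=0; c'=1/4, d'=0
row 2: denom=6−1·1/4=23/4; d'=(-18−1·0)/(23/4)=-72/23
row 3: denom=10−2·8/23=214/23; d'=(14−2·-72/23)/(214/23)=233/107
back: M3=233/107
back: M2=-72/23−8/23·233/107=-416/107
back: M1=0−1/4·-416/107=104/107
M: M0=0, M1=104/107, M2=-416/107, M3=233/107, M4=0
seg 0: a=-5, c=M0/2=0, d=(M1−M0)/(6·1)=52/321, b=Δ0−h0·(2M0+M1)/6=590/321
seg 1: a=-3, c=M1/2=52/107, d=(M2−M1)/(6·1)=-260/321, b=Δ1−h1·(2M1+M2)/6=746/321
seg 2: a=-1, c=M2/2=-208/107, d=(M3−M2)/(6·2)=649/1284, b=Δ2−h2·(2M2+M3)/6=278/321
seg 3: a=-3, c=M3/2=233/214, d=(M4−M3)/(6·3)=-233/1926, b=Δ3−h3·(2M3+M4)/6=-271/321
t_q=7/4 → seg 1, τ=3/4; S=-3+746/321·τ+52/107·τ²+-260/321·τ³=-2269/1712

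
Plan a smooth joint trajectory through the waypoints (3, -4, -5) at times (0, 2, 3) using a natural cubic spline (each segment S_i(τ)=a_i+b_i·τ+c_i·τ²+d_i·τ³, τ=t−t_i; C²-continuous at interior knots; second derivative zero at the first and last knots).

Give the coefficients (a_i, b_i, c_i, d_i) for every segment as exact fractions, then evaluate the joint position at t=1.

  seg 0: a=3 b=-13/3 c=0 d=5/24
  seg 1: a=-4 b=-11/6 c=5/4 d=-5/12
S(1) = -9/8

Δ: Δ0=-7/2, Δ1=-1
row 1: diag=6, rhs=15; c'=1/6, d'=5/2
back: M1=5/2
M: M0=0, M1=5/2, M2=0
seg 0: a=3, c=M0/2=0, d=(M1−M0)/(6·2)=5/24, b=Δ0−h0·(2M0+M1)/6=-13/3
seg 1: a=-4, c=M1/2=5/4, d=(M2−M1)/(6·1)=-5/12, b=Δ1−h1·(2M1+M2)/6=-11/6
t_q=1 → seg 0, τ=1; S=3+-13/3·τ+0·τ²+5/24·τ³=-9/8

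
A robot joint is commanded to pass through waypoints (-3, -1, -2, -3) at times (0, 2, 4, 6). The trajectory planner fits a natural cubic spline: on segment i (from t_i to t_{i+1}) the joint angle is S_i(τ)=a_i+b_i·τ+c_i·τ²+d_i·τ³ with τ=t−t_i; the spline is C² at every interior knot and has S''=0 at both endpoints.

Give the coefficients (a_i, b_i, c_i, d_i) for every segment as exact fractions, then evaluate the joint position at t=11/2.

  seg 0: a=-3 b=7/5 c=0 d=-1/10
  seg 1: a=-1 b=1/5 c=-3/5 d=1/8
  seg 2: a=-2 b=-7/10 c=3/20 d=-1/40
S(11/2) = -179/64

Δ: Δ0=1, Δ1=-1/2, Δ2=-1/2
row 1: diag=8, rhs=-9; c'=1/4, d'=-9/8
row 2: denom=8−2·1/4=15/2; d'=(0−2·-9/8)/(15/2)=3/10
back: M2=3/10
back: M1=-9/8−1/4·3/10=-6/5
M: M0=0, M1=-6/5, M2=3/10, M3=0
seg 0: a=-3, c=M0/2=0, d=(M1−M0)/(6·2)=-1/10, b=Δ0−h0·(2M0+M1)/6=7/5
seg 1: a=-1, c=M1/2=-3/5, d=(M2−M1)/(6·2)=1/8, b=Δ1−h1·(2M1+M2)/6=1/5
seg 2: a=-2, c=M2/2=3/20, d=(M3−M2)/(6·2)=-1/40, b=Δ2−h2·(2M2+M3)/6=-7/10
t_q=11/2 → seg 2, τ=3/2; S=-2+-7/10·τ+3/20·τ²+-1/40·τ³=-179/64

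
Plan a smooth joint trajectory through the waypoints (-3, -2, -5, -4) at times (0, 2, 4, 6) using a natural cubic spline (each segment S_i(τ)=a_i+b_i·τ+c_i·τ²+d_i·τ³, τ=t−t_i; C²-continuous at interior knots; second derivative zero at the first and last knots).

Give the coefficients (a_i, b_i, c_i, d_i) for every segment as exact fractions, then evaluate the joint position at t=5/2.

Δ: Δ0=1/2, Δ1=-3/2, Δ2=1/2
row 1: diag=8, rhs=-12; c'=1/4, d'=-3/2
row 2: denom=8−2·1/4=15/2; d'=(12−2·-3/2)/(15/2)=2
back: M2=2
back: M1=-3/2−1/4·2=-2
M: M0=0, M1=-2, M2=2, M3=0
seg 0: a=-3, c=M0/2=0, d=(M1−M0)/(6·2)=-1/6, b=Δ0−h0·(2M0+M1)/6=7/6
seg 1: a=-2, c=M1/2=-1, d=(M2−M1)/(6·2)=1/3, b=Δ1−h1·(2M1+M2)/6=-5/6
seg 2: a=-5, c=M2/2=1, d=(M3−M2)/(6·2)=-1/6, b=Δ2−h2·(2M2+M3)/6=-5/6
t_q=5/2 → seg 1, τ=1/2; S=-2+-5/6·τ+-1·τ²+1/3·τ³=-21/8

  seg 0: a=-3 b=7/6 c=0 d=-1/6
  seg 1: a=-2 b=-5/6 c=-1 d=1/3
  seg 2: a=-5 b=-5/6 c=1 d=-1/6
S(5/2) = -21/8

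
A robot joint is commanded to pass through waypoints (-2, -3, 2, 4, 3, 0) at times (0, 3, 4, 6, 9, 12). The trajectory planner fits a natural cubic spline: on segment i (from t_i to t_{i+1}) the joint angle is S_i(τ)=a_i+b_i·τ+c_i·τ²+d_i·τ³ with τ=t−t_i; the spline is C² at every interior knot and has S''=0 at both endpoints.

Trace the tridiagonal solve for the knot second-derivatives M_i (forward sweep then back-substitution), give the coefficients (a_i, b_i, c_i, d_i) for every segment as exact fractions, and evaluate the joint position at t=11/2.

Δ: Δ0=-1/3, Δ1=5, Δ2=1, Δ3=-1/3, Δ4=-1
row 1: diag=8, rhs=32; c'=1/8, d'=4
row 2: denom=6−1·1/8=47/8; d'=(-24−1·4)/(47/8)=-224/47
row 3: denom=10−2·16/47=438/47; d'=(-8−2·-224/47)/(438/47)=12/73
row 4: denom=12−3·47/146=1611/146; d'=(-4−3·12/73)/(1611/146)=-656/1611
back: M4=-656/1611
back: M3=12/73−47/146·-656/1611=476/1611
back: M2=-224/47−16/47·476/1611=-7840/1611
back: M1=4−1/8·-7840/1611=7424/1611
M: M0=0, M1=7424/1611, M2=-7840/1611, M3=476/1611, M4=-656/1611, M5=0
seg 0: a=-2, c=M0/2=0, d=(M1−M0)/(6·3)=3712/14499, b=Δ0−h0·(2M0+M1)/6=-4249/1611
seg 1: a=-3, c=M1/2=3712/1611, d=(M2−M1)/(6·1)=-848/537, b=Δ1−h1·(2M1+M2)/6=6887/1611
seg 2: a=2, c=M2/2=-3920/1611, d=(M3−M2)/(6·2)=77/179, b=Δ2−h2·(2M2+M3)/6=6679/1611
seg 3: a=4, c=M3/2=238/1611, d=(M4−M3)/(6·3)=-566/14499, b=Δ3−h3·(2M3+M4)/6=-685/1611
seg 4: a=3, c=M4/2=-328/1611, d=(M5−M4)/(6·3)=328/14499, b=Δ4−h4·(2M4+M5)/6=-955/1611
t_q=11/2 → seg 2, τ=3/2; S=2+6679/1611·τ+-3920/1611·τ²+77/179·τ³=18025/4296

  seg 0: a=-2 b=-4249/1611 c=0 d=3712/14499
  seg 1: a=-3 b=6887/1611 c=3712/1611 d=-848/537
  seg 2: a=2 b=6679/1611 c=-3920/1611 d=77/179
  seg 3: a=4 b=-685/1611 c=238/1611 d=-566/14499
  seg 4: a=3 b=-955/1611 c=-328/1611 d=328/14499
S(11/2) = 18025/4296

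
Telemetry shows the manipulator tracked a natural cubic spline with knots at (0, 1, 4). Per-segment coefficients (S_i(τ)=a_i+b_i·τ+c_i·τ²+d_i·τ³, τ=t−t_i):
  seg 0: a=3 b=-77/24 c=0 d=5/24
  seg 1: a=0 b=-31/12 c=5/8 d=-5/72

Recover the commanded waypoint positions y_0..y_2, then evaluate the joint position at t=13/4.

y_0=3 y_1=0 y_2=-4
S(13/4) = -1761/512

y_0 = S_0(0) = a_0 = 3
y_1 = S_1(0) = a_1 = 0
y_2 = S_1(3) = -4
t_q=13/4 is in segment 1 (τ=9/4); S_1(τ)=-1761/512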